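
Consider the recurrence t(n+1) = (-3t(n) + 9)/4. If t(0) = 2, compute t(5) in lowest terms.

t(1) = (-3·2 + 9)/4 = 3/4.
t(2) = (-3·(3/4) + 9)/4 = 27/16.
t(3) = (-3·(27/16) + 9)/4 = 63/64.
t(4) = (-3·(63/64) + 9)/4 = 387/256.
t(5) = (-3·(387/256) + 9)/4 = 1143/1024.

1143/1024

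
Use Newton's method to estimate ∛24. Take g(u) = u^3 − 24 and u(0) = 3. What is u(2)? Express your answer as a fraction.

13162/4563

g'(u) = 3u^2.
g(3) = 3, g'(3) = 27, so u(1) = 3 − 3/27 = 26/9.
g(26/9) = 80/729, g'(26/9) = 676/27, so u(2) = (26/9) − (80/729)/(676/27) = 13162/4563.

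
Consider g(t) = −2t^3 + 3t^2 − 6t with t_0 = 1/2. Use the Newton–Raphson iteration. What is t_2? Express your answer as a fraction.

−29/18522

g'(t) = −6t^2 + 6t − 6.
g(1/2) = −5/2, g'(1/2) = −9/2, so t_1 = (1/2) − (−5/2)/(−9/2) = −1/18.
g(−1/18) = 250/729, g'(−1/18) = −343/54, so t_2 = (−1/18) − (250/729)/(−343/54) = −29/18522.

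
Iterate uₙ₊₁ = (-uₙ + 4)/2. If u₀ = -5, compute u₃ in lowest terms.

u₁ = (-(-5) + 4)/2 = 9/2.
u₂ = (-(9/2) + 4)/2 = -1/4.
u₃ = (-(-1/4) + 4)/2 = 17/8.

17/8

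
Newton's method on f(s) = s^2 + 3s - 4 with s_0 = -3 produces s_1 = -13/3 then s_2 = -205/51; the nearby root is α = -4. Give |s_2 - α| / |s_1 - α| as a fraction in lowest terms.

s_1 - α = -13/3 - (-4) = -13/3 + 4 = -1/3, so |s_1 - α| = 1/3.
s_2 - α = -205/51 - (-4) = -205/51 + 4 = -1/51, so |s_2 - α| = 1/51.
Ratio = (1/51) / (1/3) = 1/17.

1/17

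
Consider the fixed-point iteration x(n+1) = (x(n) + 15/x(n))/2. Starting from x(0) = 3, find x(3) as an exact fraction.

x(1) = (3 + 15/3)/2 = 4.
x(2) = (4 + 15/4)/2 = 31/8.
x(3) = (31/8 + 15/(31/8))/2 = 1921/496.

1921/496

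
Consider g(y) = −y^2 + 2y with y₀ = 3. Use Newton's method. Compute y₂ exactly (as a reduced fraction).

81/40

g'(y) = −2y + 2.
g(3) = −3, g'(3) = −4, so y₁ = 3 − (−3)/(−4) = 9/4.
g(9/4) = −9/16, g'(9/4) = −5/2, so y₂ = (9/4) − (−9/16)/(−5/2) = 81/40.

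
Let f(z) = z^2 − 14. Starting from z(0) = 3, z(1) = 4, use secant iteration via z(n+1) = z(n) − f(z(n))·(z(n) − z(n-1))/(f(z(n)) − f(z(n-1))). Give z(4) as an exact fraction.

5272/1409

f(3) = −5, f(4) = 2. z(2) = 4 − 2·(4 − 3)/(2 − (−5)) = 26/7.
f(4) = 2, f(26/7) = −10/49. z(3) = (26/7) − (−10/49)·((26/7) − 4)/((−10/49) − 2) = 101/27.
f(26/7) = −10/49, f(101/27) = −5/729. z(4) = (101/27) − (−5/729)·((101/27) − (26/7))/((−5/729) − (−10/49)) = 5272/1409.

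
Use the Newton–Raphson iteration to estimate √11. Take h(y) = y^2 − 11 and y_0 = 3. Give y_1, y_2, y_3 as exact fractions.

h'(y) = 2y.
h(3) = −2, h'(3) = 6, so y_1 = 3 − (−2)/6 = 10/3.
h(10/3) = 1/9, h'(10/3) = 20/3, so y_2 = (10/3) − (1/9)/(20/3) = 199/60.
h(199/60) = 1/3600, h'(199/60) = 199/30, so y_3 = (199/60) − (1/3600)/(199/30) = 79201/23880.

y_1 = 10/3, y_2 = 199/60, y_3 = 79201/23880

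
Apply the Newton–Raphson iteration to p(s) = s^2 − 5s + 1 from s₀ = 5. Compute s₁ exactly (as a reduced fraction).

p'(s) = 2s − 5.
p(5) = 1, p'(5) = 5, so s₁ = 5 − 1/5 = 24/5.

24/5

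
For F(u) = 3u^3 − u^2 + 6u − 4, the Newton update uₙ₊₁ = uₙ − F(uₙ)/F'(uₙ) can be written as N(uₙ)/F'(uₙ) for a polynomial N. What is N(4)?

372

F'(u) = 9u^2 − 2u + 6.
N(u) = u·F'(u) − F(u) = u·(9u^2 − 2u + 6) − (3u^3 − u^2 + 6u − 4) = 6u^3 − u^2 + 4.
N(4) = 372.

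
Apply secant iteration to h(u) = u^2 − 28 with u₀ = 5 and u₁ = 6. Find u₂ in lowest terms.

58/11

h(5) = −3, h(6) = 8. u₂ = 6 − 8·(6 − 5)/(8 − (−3)) = 58/11.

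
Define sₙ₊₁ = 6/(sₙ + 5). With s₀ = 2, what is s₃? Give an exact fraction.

s₁ = 6/(2 + 5) = 6/7.
s₂ = 6/(6/7 + 5) = 42/41.
s₃ = 6/(42/41 + 5) = 246/247.

246/247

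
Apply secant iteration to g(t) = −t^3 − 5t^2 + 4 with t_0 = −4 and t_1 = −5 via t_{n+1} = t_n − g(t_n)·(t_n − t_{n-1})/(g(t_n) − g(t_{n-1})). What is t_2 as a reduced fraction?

−19/4

g(−4) = −12, g(−5) = 4. t_2 = (−5) − 4·((−5) − (−4))/(4 − (−12)) = −19/4.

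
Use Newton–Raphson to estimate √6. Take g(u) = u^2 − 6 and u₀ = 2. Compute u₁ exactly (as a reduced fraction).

5/2

g'(u) = 2u.
g(2) = −2, g'(2) = 4, so u₁ = 2 − (−2)/4 = 5/2.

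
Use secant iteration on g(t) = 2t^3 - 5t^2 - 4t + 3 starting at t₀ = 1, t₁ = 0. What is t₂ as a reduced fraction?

3/7

g(1) = -4, g(0) = 3. t₂ = 0 - 3·(0 - 1)/(3 - (-4)) = 3/7.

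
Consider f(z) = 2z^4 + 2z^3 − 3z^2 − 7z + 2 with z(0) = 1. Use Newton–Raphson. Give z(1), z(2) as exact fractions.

z(1) = 5, z(2) = 1391/371

f'(z) = 8z^3 + 6z^2 − 6z − 7.
f(1) = −4, f'(1) = 1, so z(1) = 1 − (−4)/1 = 5.
f(5) = 1392, f'(5) = 1113, so z(2) = 5 − 1392/1113 = 1391/371.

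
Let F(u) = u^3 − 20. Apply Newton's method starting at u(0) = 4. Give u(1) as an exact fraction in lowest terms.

F'(u) = 3u^2.
F(4) = 44, F'(4) = 48, so u(1) = 4 − 44/48 = 37/12.

37/12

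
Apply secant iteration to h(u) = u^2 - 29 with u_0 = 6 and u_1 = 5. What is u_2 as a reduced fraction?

59/11

h(6) = 7, h(5) = -4. u_2 = 5 - (-4)·(5 - 6)/((-4) - 7) = 59/11.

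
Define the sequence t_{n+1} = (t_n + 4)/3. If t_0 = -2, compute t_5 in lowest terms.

482/243

t_1 = ((-2) + 4)/3 = 2/3.
t_2 = ((2/3) + 4)/3 = 14/9.
t_3 = ((14/9) + 4)/3 = 50/27.
t_4 = ((50/27) + 4)/3 = 158/81.
t_5 = ((158/81) + 4)/3 = 482/243.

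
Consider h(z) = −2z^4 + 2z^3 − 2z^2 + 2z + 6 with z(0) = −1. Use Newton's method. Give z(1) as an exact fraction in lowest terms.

h'(z) = −8z^3 + 6z^2 − 4z + 2.
h(−1) = −2, h'(−1) = 20, so z(1) = (−1) − (−2)/20 = −9/10.

−9/10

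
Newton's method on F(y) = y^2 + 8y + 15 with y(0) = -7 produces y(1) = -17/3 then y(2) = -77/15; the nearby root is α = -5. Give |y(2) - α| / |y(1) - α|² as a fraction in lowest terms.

3/10

y(1) - α = -17/3 - (-5) = -17/3 + 5 = -2/3, so |y(1) - α| = 2/3.
y(2) - α = -77/15 - (-5) = -77/15 + 5 = -2/15, so |y(2) - α| = 2/15.
|y(1) - α|² = 4/9.
Ratio = (2/15) / (4/9) = 3/10.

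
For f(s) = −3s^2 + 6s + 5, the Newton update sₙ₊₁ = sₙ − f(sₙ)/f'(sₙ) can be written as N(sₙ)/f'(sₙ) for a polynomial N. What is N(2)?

−17

f'(s) = −6s + 6.
N(s) = s·f'(s) − f(s) = s·(−6s + 6) − (−3s^2 + 6s + 5) = −3s^2 − 5.
N(2) = −17.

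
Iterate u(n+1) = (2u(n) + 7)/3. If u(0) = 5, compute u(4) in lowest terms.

535/81

u(1) = (2·5 + 7)/3 = 17/3.
u(2) = (2·(17/3) + 7)/3 = 55/9.
u(3) = (2·(55/9) + 7)/3 = 173/27.
u(4) = (2·(173/27) + 7)/3 = 535/81.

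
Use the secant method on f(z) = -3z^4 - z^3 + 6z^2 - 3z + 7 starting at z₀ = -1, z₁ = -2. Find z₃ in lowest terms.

-149393/77153

f(-1) = 14, f(-2) = -3. z₂ = (-2) - (-3)·((-2) - (-1))/((-3) - 14) = -31/17.
f(-2) = -3, f(-31/17) = 443814/83521. z₃ = (-31/17) - (443814/83521)·((-31/17) - (-2))/((443814/83521) - (-3)) = -149393/77153.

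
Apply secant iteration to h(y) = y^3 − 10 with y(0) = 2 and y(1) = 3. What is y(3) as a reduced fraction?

15250/7129

h(2) = −2, h(3) = 17. y(2) = 3 − 17·(3 − 2)/(17 − (−2)) = 40/19.
h(3) = 17, h(40/19) = −4590/6859. y(3) = (40/19) − (−4590/6859)·((40/19) − 3)/((−4590/6859) − 17) = 15250/7129.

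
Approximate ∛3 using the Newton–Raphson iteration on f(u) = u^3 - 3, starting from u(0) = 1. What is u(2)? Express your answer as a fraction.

f'(u) = 3u^2.
f(1) = -2, f'(1) = 3, so u(1) = 1 - (-2)/3 = 5/3.
f(5/3) = 44/27, f'(5/3) = 25/3, so u(2) = (5/3) - (44/27)/(25/3) = 331/225.

331/225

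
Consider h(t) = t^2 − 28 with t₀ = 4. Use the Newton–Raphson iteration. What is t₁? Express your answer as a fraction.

11/2

h'(t) = 2t.
h(4) = −12, h'(4) = 8, so t₁ = 4 − (−12)/8 = 11/2.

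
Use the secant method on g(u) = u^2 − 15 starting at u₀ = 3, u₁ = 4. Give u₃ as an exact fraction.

213/55

g(3) = −6, g(4) = 1. u₂ = 4 − 1·(4 − 3)/(1 − (−6)) = 27/7.
g(4) = 1, g(27/7) = −6/49. u₃ = (27/7) − (−6/49)·((27/7) − 4)/((−6/49) − 1) = 213/55.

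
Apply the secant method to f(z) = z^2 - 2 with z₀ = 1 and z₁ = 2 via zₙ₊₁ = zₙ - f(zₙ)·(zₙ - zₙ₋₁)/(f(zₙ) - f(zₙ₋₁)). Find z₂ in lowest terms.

4/3

f(1) = -1, f(2) = 2. z₂ = 2 - 2·(2 - 1)/(2 - (-1)) = 4/3.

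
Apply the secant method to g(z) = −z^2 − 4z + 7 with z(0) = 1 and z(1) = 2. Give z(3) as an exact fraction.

67/51

g(1) = 2, g(2) = −5. z(2) = 2 − (−5)·(2 − 1)/((−5) − 2) = 9/7.
g(2) = −5, g(9/7) = 10/49. z(3) = (9/7) − (10/49)·((9/7) − 2)/((10/49) − (−5)) = 67/51.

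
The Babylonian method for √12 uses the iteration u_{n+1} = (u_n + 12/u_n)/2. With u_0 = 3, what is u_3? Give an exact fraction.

u_1 = (3 + 12/3)/2 = 7/2.
u_2 = (7/2 + 12/(7/2))/2 = 97/28.
u_3 = (97/28 + 12/(97/28))/2 = 18817/5432.

18817/5432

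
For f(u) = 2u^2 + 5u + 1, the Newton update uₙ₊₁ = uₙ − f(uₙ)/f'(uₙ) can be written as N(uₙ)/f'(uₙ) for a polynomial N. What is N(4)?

31

f'(u) = 4u + 5.
N(u) = u·f'(u) − f(u) = u·(4u + 5) − (2u^2 + 5u + 1) = 2u^2 − 1.
N(4) = 31.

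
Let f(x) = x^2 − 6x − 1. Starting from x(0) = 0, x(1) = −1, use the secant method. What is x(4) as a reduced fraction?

−179/1103

f(0) = −1, f(−1) = 6. x(2) = (−1) − 6·((−1) − 0)/(6 − (−1)) = −1/7.
f(−1) = 6, f(−1/7) = −6/49. x(3) = (−1/7) − (−6/49)·((−1/7) − (−1))/((−6/49) − 6) = −4/25.
f(−1/7) = −6/49, f(−4/25) = −9/625. x(4) = (−4/25) − (−9/625)·((−4/25) − (−1/7))/((−9/625) − (−6/49)) = −179/1103.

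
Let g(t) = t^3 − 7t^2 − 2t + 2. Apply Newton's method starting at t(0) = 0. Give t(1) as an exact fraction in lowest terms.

1

g'(t) = 3t^2 − 14t − 2.
g(0) = 2, g'(0) = −2, so t(1) = 0 − 2/(−2) = 1.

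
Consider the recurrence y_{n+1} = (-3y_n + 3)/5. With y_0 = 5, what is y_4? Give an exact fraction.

y_1 = (-3·5 + 3)/5 = -12/5.
y_2 = (-3·(-12/5) + 3)/5 = 51/25.
y_3 = (-3·(51/25) + 3)/5 = -78/125.
y_4 = (-3·(-78/125) + 3)/5 = 609/625.

609/625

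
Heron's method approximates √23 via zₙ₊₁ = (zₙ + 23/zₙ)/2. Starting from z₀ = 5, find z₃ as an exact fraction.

2649601/552480

z₁ = (5 + 23/5)/2 = 24/5.
z₂ = (24/5 + 23/(24/5))/2 = 1151/240.
z₃ = (1151/240 + 23/(1151/240))/2 = 2649601/552480.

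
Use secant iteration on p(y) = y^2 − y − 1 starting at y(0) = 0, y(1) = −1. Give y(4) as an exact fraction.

p(0) = −1, p(−1) = 1. y(2) = (−1) − 1·((−1) − 0)/(1 − (−1)) = −1/2.
p(−1) = 1, p(−1/2) = −1/4. y(3) = (−1/2) − (−1/4)·((−1/2) − (−1))/((−1/4) − 1) = −3/5.
p(−1/2) = −1/4, p(−3/5) = −1/25. y(4) = (−3/5) − (−1/25)·((−3/5) − (−1/2))/((−1/25) − (−1/4)) = −13/21.

−13/21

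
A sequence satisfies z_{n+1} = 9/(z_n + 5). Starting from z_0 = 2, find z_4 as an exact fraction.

z_1 = 9/(2 + 5) = 9/7.
z_2 = 9/(9/7 + 5) = 63/44.
z_3 = 9/(63/44 + 5) = 396/283.
z_4 = 9/(396/283 + 5) = 2547/1811.

2547/1811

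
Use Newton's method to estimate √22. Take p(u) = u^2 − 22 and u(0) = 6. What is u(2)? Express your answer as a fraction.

p'(u) = 2u.
p(6) = 14, p'(6) = 12, so u(1) = 6 − 14/12 = 29/6.
p(29/6) = 49/36, p'(29/6) = 29/3, so u(2) = (29/6) − (49/36)/(29/3) = 1633/348.

1633/348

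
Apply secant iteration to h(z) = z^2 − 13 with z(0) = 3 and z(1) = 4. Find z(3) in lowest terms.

h(3) = −4, h(4) = 3. z(2) = 4 − 3·(4 − 3)/(3 − (−4)) = 25/7.
h(4) = 3, h(25/7) = −12/49. z(3) = (25/7) − (−12/49)·((25/7) − 4)/((−12/49) − 3) = 191/53.

191/53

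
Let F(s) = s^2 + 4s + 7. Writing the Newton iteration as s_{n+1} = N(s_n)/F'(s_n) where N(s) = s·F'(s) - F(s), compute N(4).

9

F'(s) = 2s + 4.
N(s) = s·F'(s) - F(s) = s·(2s + 4) - (s^2 + 4s + 7) = s^2 - 7.
N(4) = 9.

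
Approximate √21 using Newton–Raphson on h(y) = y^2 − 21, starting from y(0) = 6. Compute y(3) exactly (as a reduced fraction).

h'(y) = 2y.
h(6) = 15, h'(6) = 12, so y(1) = 6 − 15/12 = 19/4.
h(19/4) = 25/16, h'(19/4) = 19/2, so y(2) = (19/4) − (25/16)/(19/2) = 697/152.
h(697/152) = 625/23104, h'(697/152) = 697/76, so y(3) = (697/152) − (625/23104)/(697/76) = 970993/211888.

970993/211888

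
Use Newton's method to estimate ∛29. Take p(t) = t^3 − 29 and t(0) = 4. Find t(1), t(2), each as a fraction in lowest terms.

t(1) = 157/48, t(2) = 5473477/1774728

p'(t) = 3t^2.
p(4) = 35, p'(4) = 48, so t(1) = 4 − 35/48 = 157/48.
p(157/48) = 662725/110592, p'(157/48) = 24649/768, so t(2) = (157/48) − (662725/110592)/(24649/768) = 5473477/1774728.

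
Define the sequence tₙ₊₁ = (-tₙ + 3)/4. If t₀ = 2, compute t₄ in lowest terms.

155/256

t₁ = (-2 + 3)/4 = 1/4.
t₂ = (-(1/4) + 3)/4 = 11/16.
t₃ = (-(11/16) + 3)/4 = 37/64.
t₄ = (-(37/64) + 3)/4 = 155/256.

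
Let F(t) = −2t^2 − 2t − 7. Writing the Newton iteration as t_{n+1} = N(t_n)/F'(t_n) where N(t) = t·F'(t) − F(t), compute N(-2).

−1

F'(t) = −4t − 2.
N(t) = t·F'(t) − F(t) = t·(−4t − 2) − (−2t^2 − 2t − 7) = −2t^2 + 7.
N(-2) = −1.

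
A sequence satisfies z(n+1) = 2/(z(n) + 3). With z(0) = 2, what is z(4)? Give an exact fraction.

122/217

z(1) = 2/(2 + 3) = 2/5.
z(2) = 2/(2/5 + 3) = 10/17.
z(3) = 2/(10/17 + 3) = 34/61.
z(4) = 2/(34/61 + 3) = 122/217.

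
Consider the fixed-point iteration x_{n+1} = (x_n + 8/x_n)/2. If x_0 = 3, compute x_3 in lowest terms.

665857/235416

x_1 = (3 + 8/3)/2 = 17/6.
x_2 = (17/6 + 8/(17/6))/2 = 577/204.
x_3 = (577/204 + 8/(577/204))/2 = 665857/235416.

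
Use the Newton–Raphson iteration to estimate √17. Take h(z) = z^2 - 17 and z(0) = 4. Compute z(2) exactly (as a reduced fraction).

h'(z) = 2z.
h(4) = -1, h'(4) = 8, so z(1) = 4 - (-1)/8 = 33/8.
h(33/8) = 1/64, h'(33/8) = 33/4, so z(2) = (33/8) - (1/64)/(33/4) = 2177/528.

2177/528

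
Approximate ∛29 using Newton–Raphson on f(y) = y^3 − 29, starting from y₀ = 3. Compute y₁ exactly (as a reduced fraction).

f'(y) = 3y^2.
f(3) = −2, f'(3) = 27, so y₁ = 3 − (−2)/27 = 83/27.

83/27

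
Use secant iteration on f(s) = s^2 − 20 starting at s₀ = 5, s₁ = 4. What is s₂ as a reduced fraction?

40/9

f(5) = 5, f(4) = −4. s₂ = 4 − (−4)·(4 − 5)/((−4) − 5) = 40/9.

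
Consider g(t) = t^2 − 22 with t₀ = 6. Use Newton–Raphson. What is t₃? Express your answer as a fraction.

g'(t) = 2t.
g(6) = 14, g'(6) = 12, so t₁ = 6 − 14/12 = 29/6.
g(29/6) = 49/36, g'(29/6) = 29/3, so t₂ = (29/6) − (49/36)/(29/3) = 1633/348.
g(1633/348) = 2401/121104, g'(1633/348) = 1633/174, so t₃ = (1633/348) − (2401/121104)/(1633/174) = 5330977/1136568.

5330977/1136568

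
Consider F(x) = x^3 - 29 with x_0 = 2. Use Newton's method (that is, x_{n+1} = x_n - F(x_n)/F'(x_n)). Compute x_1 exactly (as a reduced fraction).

15/4

F'(x) = 3x^2.
F(2) = -21, F'(2) = 12, so x_1 = 2 - (-21)/12 = 15/4.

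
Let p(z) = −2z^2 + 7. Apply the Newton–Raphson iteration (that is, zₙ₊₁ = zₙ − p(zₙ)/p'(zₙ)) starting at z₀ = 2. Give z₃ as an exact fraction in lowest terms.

403201/215520

p'(z) = −4z.
p(2) = −1, p'(2) = −8, so z₁ = 2 − (−1)/(−8) = 15/8.
p(15/8) = −1/32, p'(15/8) = −15/2, so z₂ = (15/8) − (−1/32)/(−15/2) = 449/240.
p(449/240) = −1/28800, p'(449/240) = −449/60, so z₃ = (449/240) − (−1/28800)/(−449/60) = 403201/215520.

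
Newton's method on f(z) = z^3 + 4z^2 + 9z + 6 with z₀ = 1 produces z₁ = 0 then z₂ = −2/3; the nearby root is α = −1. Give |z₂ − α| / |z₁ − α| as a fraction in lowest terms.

z₁ − α = 0 − (−1) = 0 + 1 = 1, so |z₁ − α| = 1.
z₂ − α = −2/3 − (−1) = −2/3 + 1 = 1/3, so |z₂ − α| = 1/3.
Ratio = (1/3) / 1 = 1/3.

1/3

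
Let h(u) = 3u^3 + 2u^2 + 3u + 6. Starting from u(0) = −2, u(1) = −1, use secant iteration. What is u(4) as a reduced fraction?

−4907482/4065541

h(−2) = −16, h(−1) = 2. u(2) = (−1) − 2·((−1) − (−2))/(2 − (−16)) = −10/9.
h(−1) = 2, h(−10/9) = 248/243. u(3) = (−10/9) − (248/243)·((−10/9) − (−1))/((248/243) − 2) = −146/119.
h(−10/9) = 248/243, h(−146/119) = −354764/1685159. u(4) = (−146/119) − (−354764/1685159)·((−146/119) − (−10/9))/((−354764/1685159) − (248/243)) = −4907482/4065541.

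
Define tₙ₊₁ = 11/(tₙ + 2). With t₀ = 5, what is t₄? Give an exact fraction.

t₁ = 11/(5 + 2) = 11/7.
t₂ = 11/(11/7 + 2) = 77/25.
t₃ = 11/(77/25 + 2) = 275/127.
t₄ = 11/(275/127 + 2) = 1397/529.

1397/529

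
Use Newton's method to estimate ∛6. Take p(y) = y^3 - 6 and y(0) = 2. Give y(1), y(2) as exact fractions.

y(1) = 11/6, y(2) = 1979/1089

p'(y) = 3y^2.
p(2) = 2, p'(2) = 12, so y(1) = 2 - 2/12 = 11/6.
p(11/6) = 35/216, p'(11/6) = 121/12, so y(2) = (11/6) - (35/216)/(121/12) = 1979/1089.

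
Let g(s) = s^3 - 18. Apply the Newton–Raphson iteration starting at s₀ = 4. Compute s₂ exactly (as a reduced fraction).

g'(s) = 3s^2.
g(4) = 46, g'(4) = 48, so s₁ = 4 - 46/48 = 73/24.
g(73/24) = 140185/13824, g'(73/24) = 5329/192, so s₂ = (73/24) - (140185/13824)/(5329/192) = 513433/191844.

513433/191844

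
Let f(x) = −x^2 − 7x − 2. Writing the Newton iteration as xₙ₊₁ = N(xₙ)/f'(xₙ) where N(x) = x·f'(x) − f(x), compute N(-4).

f'(x) = −2x − 7.
N(x) = x·f'(x) − f(x) = x·(−2x − 7) − (−x^2 − 7x − 2) = −x^2 + 2.
N(-4) = −14.

−14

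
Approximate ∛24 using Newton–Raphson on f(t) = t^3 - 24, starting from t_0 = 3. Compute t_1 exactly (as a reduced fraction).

26/9

f'(t) = 3t^2.
f(3) = 3, f'(3) = 27, so t_1 = 3 - 3/27 = 26/9.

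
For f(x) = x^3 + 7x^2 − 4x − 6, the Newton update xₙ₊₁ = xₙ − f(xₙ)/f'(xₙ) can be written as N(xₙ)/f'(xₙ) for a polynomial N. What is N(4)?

246

f'(x) = 3x^2 + 14x − 4.
N(x) = x·f'(x) − f(x) = x·(3x^2 + 14x − 4) − (x^3 + 7x^2 − 4x − 6) = 2x^3 + 7x^2 + 6.
N(4) = 246.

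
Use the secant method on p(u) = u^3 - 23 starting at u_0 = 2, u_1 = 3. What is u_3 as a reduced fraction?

25793/9079

p(2) = -15, p(3) = 4. u_2 = 3 - 4·(3 - 2)/(4 - (-15)) = 53/19.
p(3) = 4, p(53/19) = -8880/6859. u_3 = (53/19) - (-8880/6859)·((53/19) - 3)/((-8880/6859) - 4) = 25793/9079.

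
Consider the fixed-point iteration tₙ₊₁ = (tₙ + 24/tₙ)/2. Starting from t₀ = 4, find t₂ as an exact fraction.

49/10

t₁ = (4 + 24/4)/2 = 5.
t₂ = (5 + 24/5)/2 = 49/10.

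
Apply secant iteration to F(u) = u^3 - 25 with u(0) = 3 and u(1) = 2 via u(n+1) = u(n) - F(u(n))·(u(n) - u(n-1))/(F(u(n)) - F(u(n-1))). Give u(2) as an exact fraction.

F(3) = 2, F(2) = -17. u(2) = 2 - (-17)·(2 - 3)/((-17) - 2) = 55/19.

55/19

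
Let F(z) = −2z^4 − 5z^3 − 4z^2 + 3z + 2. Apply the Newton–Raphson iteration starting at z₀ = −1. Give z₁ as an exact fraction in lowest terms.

F'(z) = −8z^3 − 15z^2 − 8z + 3.
F(−1) = −2, F'(−1) = 4, so z₁ = (−1) − (−2)/4 = −1/2.

−1/2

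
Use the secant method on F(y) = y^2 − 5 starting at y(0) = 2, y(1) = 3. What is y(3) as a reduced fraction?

29/13

F(2) = −1, F(3) = 4. y(2) = 3 − 4·(3 − 2)/(4 − (−1)) = 11/5.
F(3) = 4, F(11/5) = −4/25. y(3) = (11/5) − (−4/25)·((11/5) − 3)/((−4/25) − 4) = 29/13.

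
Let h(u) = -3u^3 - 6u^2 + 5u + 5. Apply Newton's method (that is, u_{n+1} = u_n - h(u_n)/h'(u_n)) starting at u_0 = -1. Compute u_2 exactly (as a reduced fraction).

h'(u) = -9u^2 - 12u + 5.
h(-1) = -3, h'(-1) = 8, so u_1 = (-1) - (-3)/8 = -5/8.
h(-5/8) = 135/512, h'(-5/8) = 575/64, so u_2 = (-5/8) - (135/512)/(575/64) = -301/460.

-301/460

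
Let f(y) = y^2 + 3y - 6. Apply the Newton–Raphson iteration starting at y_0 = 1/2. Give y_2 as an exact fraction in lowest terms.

2161/1568

f'(y) = 2y + 3.
f(1/2) = -17/4, f'(1/2) = 4, so y_1 = (1/2) - (-17/4)/4 = 25/16.
f(25/16) = 289/256, f'(25/16) = 49/8, so y_2 = (25/16) - (289/256)/(49/8) = 2161/1568.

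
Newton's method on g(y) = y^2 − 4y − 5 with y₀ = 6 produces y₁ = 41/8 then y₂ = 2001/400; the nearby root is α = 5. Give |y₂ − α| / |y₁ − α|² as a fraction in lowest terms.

4/25

y₁ − α = 41/8 − 5 = 1/8, so |y₁ − α| = 1/8.
y₂ − α = 2001/400 − 5 = 1/400, so |y₂ − α| = 1/400.
|y₁ − α|² = 1/64.
Ratio = (1/400) / (1/64) = 4/25.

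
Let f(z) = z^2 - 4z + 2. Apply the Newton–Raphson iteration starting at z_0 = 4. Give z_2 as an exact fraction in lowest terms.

41/12

f'(z) = 2z - 4.
f(4) = 2, f'(4) = 4, so z_1 = 4 - 2/4 = 7/2.
f(7/2) = 1/4, f'(7/2) = 3, so z_2 = (7/2) - (1/4)/3 = 41/12.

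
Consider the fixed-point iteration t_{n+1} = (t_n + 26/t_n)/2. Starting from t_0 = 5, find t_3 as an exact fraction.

t_1 = (5 + 26/5)/2 = 51/10.
t_2 = (51/10 + 26/(51/10))/2 = 5201/1020.
t_3 = (5201/1020 + 26/(5201/1020))/2 = 54100801/10610040.

54100801/10610040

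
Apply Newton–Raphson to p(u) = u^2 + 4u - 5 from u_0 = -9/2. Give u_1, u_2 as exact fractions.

u_1 = -101/20, u_2 = -12201/2440

p'(u) = 2u + 4.
p(-9/2) = -11/4, p'(-9/2) = -5, so u_1 = (-9/2) - (-11/4)/(-5) = -101/20.
p(-101/20) = 121/400, p'(-101/20) = -61/10, so u_2 = (-101/20) - (121/400)/(-61/10) = -12201/2440.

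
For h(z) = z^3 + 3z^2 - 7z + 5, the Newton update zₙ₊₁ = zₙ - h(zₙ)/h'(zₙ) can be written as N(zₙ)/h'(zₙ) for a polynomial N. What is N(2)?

23

h'(z) = 3z^2 + 6z - 7.
N(z) = z·h'(z) - h(z) = z·(3z^2 + 6z - 7) - (z^3 + 3z^2 - 7z + 5) = 2z^3 + 3z^2 - 5.
N(2) = 23.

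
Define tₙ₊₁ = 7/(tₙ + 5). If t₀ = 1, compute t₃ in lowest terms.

t₁ = 7/(1 + 5) = 7/6.
t₂ = 7/(7/6 + 5) = 42/37.
t₃ = 7/(42/37 + 5) = 259/227.

259/227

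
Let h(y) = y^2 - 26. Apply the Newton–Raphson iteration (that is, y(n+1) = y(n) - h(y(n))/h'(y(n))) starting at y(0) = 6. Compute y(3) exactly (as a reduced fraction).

7196593/1411368

h'(y) = 2y.
h(6) = 10, h'(6) = 12, so y(1) = 6 - 10/12 = 31/6.
h(31/6) = 25/36, h'(31/6) = 31/3, so y(2) = (31/6) - (25/36)/(31/3) = 1897/372.
h(1897/372) = 625/138384, h'(1897/372) = 1897/186, so y(3) = (1897/372) - (625/138384)/(1897/186) = 7196593/1411368.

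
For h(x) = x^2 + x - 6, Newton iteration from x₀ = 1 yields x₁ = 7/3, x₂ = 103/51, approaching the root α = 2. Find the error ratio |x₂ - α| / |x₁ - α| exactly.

1/17

x₁ - α = 7/3 - 2 = 1/3, so |x₁ - α| = 1/3.
x₂ - α = 103/51 - 2 = 1/51, so |x₂ - α| = 1/51.
Ratio = (1/51) / (1/3) = 1/17.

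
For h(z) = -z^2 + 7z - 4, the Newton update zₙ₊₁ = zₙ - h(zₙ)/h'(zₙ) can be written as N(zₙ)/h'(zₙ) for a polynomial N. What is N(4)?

-12

h'(z) = -2z + 7.
N(z) = z·h'(z) - h(z) = z·(-2z + 7) - (-z^2 + 7z - 4) = -z^2 + 4.
N(4) = -12.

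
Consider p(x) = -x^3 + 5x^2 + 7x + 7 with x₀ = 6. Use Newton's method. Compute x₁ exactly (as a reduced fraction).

259/41

p'(x) = -3x^2 + 10x + 7.
p(6) = 13, p'(6) = -41, so x₁ = 6 - 13/(-41) = 259/41.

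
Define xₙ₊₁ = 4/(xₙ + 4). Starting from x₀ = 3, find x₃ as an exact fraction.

32/39

x₁ = 4/(3 + 4) = 4/7.
x₂ = 4/(4/7 + 4) = 7/8.
x₃ = 4/(7/8 + 4) = 32/39.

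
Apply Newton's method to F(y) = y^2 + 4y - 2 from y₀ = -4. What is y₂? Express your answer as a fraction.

-89/20

F'(y) = 2y + 4.
F(-4) = -2, F'(-4) = -4, so y₁ = (-4) - (-2)/(-4) = -9/2.
F(-9/2) = 1/4, F'(-9/2) = -5, so y₂ = (-9/2) - (1/4)/(-5) = -89/20.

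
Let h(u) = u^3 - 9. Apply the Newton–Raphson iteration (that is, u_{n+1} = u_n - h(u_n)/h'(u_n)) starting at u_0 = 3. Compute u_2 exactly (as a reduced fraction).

h'(u) = 3u^2.
h(3) = 18, h'(3) = 27, so u_1 = 3 - 18/27 = 7/3.
h(7/3) = 100/27, h'(7/3) = 49/3, so u_2 = (7/3) - (100/27)/(49/3) = 929/441.

929/441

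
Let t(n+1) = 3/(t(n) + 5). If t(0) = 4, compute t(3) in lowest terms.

48/89

t(1) = 3/(4 + 5) = 1/3.
t(2) = 3/(1/3 + 5) = 9/16.
t(3) = 3/(9/16 + 5) = 48/89.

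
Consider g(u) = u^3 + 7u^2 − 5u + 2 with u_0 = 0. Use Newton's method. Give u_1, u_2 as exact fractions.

u_1 = 2/5, u_2 = −94/135

g'(u) = 3u^2 + 14u − 5.
g(0) = 2, g'(0) = −5, so u_1 = 0 − 2/(−5) = 2/5.
g(2/5) = 148/125, g'(2/5) = 27/25, so u_2 = (2/5) − (148/125)/(27/25) = −94/135.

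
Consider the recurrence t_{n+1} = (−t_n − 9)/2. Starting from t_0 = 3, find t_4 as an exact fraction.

t_1 = (−3 − 9)/2 = −6.
t_2 = (−(−6) − 9)/2 = −3/2.
t_3 = (−(−3/2) − 9)/2 = −15/4.
t_4 = (−(−15/4) − 9)/2 = −21/8.

−21/8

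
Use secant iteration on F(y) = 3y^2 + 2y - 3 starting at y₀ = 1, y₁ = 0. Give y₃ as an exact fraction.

F(1) = 2, F(0) = -3. y₂ = 0 - (-3)·(0 - 1)/((-3) - 2) = 3/5.
F(0) = -3, F(3/5) = -18/25. y₃ = (3/5) - (-18/25)·((3/5) - 0)/((-18/25) - (-3)) = 15/19.

15/19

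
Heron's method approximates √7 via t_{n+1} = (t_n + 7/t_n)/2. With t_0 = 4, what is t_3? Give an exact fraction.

t_1 = (4 + 7/4)/2 = 23/8.
t_2 = (23/8 + 7/(23/8))/2 = 977/368.
t_3 = (977/368 + 7/(977/368))/2 = 1902497/719072.

1902497/719072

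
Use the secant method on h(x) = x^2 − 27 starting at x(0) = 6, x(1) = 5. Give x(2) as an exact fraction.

57/11

h(6) = 9, h(5) = −2. x(2) = 5 − (−2)·(5 − 6)/((−2) − 9) = 57/11.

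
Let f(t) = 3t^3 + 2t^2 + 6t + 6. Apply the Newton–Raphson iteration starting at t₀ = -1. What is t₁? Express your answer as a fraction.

-10/11

f'(t) = 9t^2 + 4t + 6.
f(-1) = -1, f'(-1) = 11, so t₁ = (-1) - (-1)/11 = -10/11.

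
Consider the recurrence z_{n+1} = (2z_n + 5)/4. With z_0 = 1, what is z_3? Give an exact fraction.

z_1 = (2·1 + 5)/4 = 7/4.
z_2 = (2·(7/4) + 5)/4 = 17/8.
z_3 = (2·(17/8) + 5)/4 = 37/16.

37/16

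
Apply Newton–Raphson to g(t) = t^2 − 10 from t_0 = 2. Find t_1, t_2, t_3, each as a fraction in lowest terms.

t_1 = 7/2, t_2 = 89/28, t_3 = 15761/4984

g'(t) = 2t.
g(2) = −6, g'(2) = 4, so t_1 = 2 − (−6)/4 = 7/2.
g(7/2) = 9/4, g'(7/2) = 7, so t_2 = (7/2) − (9/4)/7 = 89/28.
g(89/28) = 81/784, g'(89/28) = 89/14, so t_3 = (89/28) − (81/784)/(89/14) = 15761/4984.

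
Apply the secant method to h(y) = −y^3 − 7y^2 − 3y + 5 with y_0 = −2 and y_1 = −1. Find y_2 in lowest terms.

−13/11

h(−2) = −9, h(−1) = 2. y_2 = (−1) − 2·((−1) − (−2))/(2 − (−9)) = −13/11.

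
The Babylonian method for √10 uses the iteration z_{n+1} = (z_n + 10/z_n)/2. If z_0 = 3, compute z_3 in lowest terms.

z_1 = (3 + 10/3)/2 = 19/6.
z_2 = (19/6 + 10/(19/6))/2 = 721/228.
z_3 = (721/228 + 10/(721/228))/2 = 1039681/328776.

1039681/328776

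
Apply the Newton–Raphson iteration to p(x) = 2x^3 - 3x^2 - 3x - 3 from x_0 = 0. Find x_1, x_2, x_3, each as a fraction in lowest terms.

p'(x) = 6x^2 - 6x - 3.
p(0) = -3, p'(0) = -3, so x_1 = 0 - (-3)/(-3) = -1.
p(-1) = -5, p'(-1) = 9, so x_2 = (-1) - (-5)/9 = -4/9.
p(-4/9) = -1775/729, p'(-4/9) = 23/27, so x_3 = (-4/9) - (-1775/729)/(23/27) = 1499/621.

x_1 = -1, x_2 = -4/9, x_3 = 1499/621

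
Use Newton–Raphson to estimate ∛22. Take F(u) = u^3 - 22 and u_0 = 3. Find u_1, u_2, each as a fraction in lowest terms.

u_1 = 76/27, u_2 = 655489/233928

F'(u) = 3u^2.
F(3) = 5, F'(3) = 27, so u_1 = 3 - 5/27 = 76/27.
F(76/27) = 5950/19683, F'(76/27) = 5776/243, so u_2 = (76/27) - (5950/19683)/(5776/243) = 655489/233928.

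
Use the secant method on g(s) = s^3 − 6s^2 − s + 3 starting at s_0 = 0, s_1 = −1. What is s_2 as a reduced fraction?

g(0) = 3, g(−1) = −3. s_2 = (−1) − (−3)·((−1) − 0)/((−3) − 3) = −1/2.

−1/2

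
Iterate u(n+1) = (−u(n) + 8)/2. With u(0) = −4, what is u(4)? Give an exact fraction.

u(1) = (−(−4) + 8)/2 = 6.
u(2) = (−6 + 8)/2 = 1.
u(3) = (−1 + 8)/2 = 7/2.
u(4) = (−(7/2) + 8)/2 = 9/4.

9/4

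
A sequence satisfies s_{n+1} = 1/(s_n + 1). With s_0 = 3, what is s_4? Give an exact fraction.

s_1 = 1/(3 + 1) = 1/4.
s_2 = 1/(1/4 + 1) = 4/5.
s_3 = 1/(4/5 + 1) = 5/9.
s_4 = 1/(5/9 + 1) = 9/14.

9/14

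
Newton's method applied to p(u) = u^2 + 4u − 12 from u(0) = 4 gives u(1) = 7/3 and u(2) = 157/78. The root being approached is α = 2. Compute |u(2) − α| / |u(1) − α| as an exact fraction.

u(1) − α = 7/3 − 2 = 1/3, so |u(1) − α| = 1/3.
u(2) − α = 157/78 − 2 = 1/78, so |u(2) − α| = 1/78.
Ratio = (1/78) / (1/3) = 1/26.

1/26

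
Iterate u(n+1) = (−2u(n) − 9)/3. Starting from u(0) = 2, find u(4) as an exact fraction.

−85/81

u(1) = (−2·2 − 9)/3 = −13/3.
u(2) = (−2·(−13/3) − 9)/3 = −1/9.
u(3) = (−2·(−1/9) − 9)/3 = −79/27.
u(4) = (−2·(−79/27) − 9)/3 = −85/81.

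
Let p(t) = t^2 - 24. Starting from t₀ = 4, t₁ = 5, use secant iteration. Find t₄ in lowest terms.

p(4) = -8, p(5) = 1. t₂ = 5 - 1·(5 - 4)/(1 - (-8)) = 44/9.
p(5) = 1, p(44/9) = -8/81. t₃ = (44/9) - (-8/81)·((44/9) - 5)/((-8/81) - 1) = 436/89.
p(44/9) = -8/81, p(436/89) = -8/7921. t₄ = (436/89) - (-8/7921)·((436/89) - (44/9))/((-8/7921) - (-8/81)) = 4801/980.

4801/980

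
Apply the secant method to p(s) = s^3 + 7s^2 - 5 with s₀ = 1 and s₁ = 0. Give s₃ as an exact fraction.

p(1) = 3, p(0) = -5. s₂ = 0 - (-5)·(0 - 1)/((-5) - 3) = 5/8.
p(0) = -5, p(5/8) = -1035/512. s₃ = (5/8) - (-1035/512)·((5/8) - 0)/((-1035/512) - (-5)) = 64/61.

64/61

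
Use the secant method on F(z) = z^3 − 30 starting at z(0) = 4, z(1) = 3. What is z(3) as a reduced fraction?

F(4) = 34, F(3) = −3. z(2) = 3 − (−3)·(3 − 4)/((−3) − 34) = 114/37.
F(3) = −3, F(114/37) = −38046/50653. z(3) = (114/37) − (−38046/50653)·((114/37) − 3)/((−38046/50653) − (−3)) = 39340/12657.

39340/12657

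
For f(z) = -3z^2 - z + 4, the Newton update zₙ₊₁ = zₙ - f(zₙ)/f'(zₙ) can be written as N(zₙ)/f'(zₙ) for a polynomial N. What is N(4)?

f'(z) = -6z - 1.
N(z) = z·f'(z) - f(z) = z·(-6z - 1) - (-3z^2 - z + 4) = -3z^2 - 4.
N(4) = -52.

-52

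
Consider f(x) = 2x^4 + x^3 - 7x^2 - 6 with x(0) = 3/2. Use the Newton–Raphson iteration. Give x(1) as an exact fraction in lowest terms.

73/34

f'(x) = 8x^3 + 3x^2 - 14x.
f(3/2) = -33/4, f'(3/2) = 51/4, so x(1) = (3/2) - (-33/4)/(51/4) = 73/34.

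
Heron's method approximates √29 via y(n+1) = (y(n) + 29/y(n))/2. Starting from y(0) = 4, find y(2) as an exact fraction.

y(1) = (4 + 29/4)/2 = 45/8.
y(2) = (45/8 + 29/(45/8))/2 = 3881/720.

3881/720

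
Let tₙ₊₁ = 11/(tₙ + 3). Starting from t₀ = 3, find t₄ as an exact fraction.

1683/778

t₁ = 11/(3 + 3) = 11/6.
t₂ = 11/(11/6 + 3) = 66/29.
t₃ = 11/(66/29 + 3) = 319/153.
t₄ = 11/(319/153 + 3) = 1683/778.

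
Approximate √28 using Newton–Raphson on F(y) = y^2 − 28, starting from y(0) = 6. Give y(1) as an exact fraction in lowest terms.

F'(y) = 2y.
F(6) = 8, F'(6) = 12, so y(1) = 6 − 8/12 = 16/3.

16/3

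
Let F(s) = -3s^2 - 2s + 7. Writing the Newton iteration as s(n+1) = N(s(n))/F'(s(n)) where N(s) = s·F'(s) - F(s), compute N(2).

F'(s) = -6s - 2.
N(s) = s·F'(s) - F(s) = s·(-6s - 2) - (-3s^2 - 2s + 7) = -3s^2 - 7.
N(2) = -19.

-19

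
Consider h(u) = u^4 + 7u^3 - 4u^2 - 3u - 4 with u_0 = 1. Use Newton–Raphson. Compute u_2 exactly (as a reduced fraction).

h'(u) = 4u^3 + 21u^2 - 8u - 3.
h(1) = -3, h'(1) = 14, so u_1 = 1 - (-3)/14 = 17/14.
h(17/14) = 44811/38416, h'(17/14) = 34865/1372, so u_2 = (17/14) - (44811/38416)/(34865/1372) = 1140599/976220.

1140599/976220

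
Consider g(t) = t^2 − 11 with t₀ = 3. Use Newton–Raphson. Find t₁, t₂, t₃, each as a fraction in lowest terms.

t₁ = 10/3, t₂ = 199/60, t₃ = 79201/23880

g'(t) = 2t.
g(3) = −2, g'(3) = 6, so t₁ = 3 − (−2)/6 = 10/3.
g(10/3) = 1/9, g'(10/3) = 20/3, so t₂ = (10/3) − (1/9)/(20/3) = 199/60.
g(199/60) = 1/3600, g'(199/60) = 199/30, so t₃ = (199/60) − (1/3600)/(199/30) = 79201/23880.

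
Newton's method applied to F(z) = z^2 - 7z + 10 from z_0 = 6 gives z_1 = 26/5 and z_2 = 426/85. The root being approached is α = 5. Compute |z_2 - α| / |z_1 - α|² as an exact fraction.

5/17

z_1 - α = 26/5 - 5 = 1/5, so |z_1 - α| = 1/5.
z_2 - α = 426/85 - 5 = 1/85, so |z_2 - α| = 1/85.
|z_1 - α|² = 1/25.
Ratio = (1/85) / (1/25) = 5/17.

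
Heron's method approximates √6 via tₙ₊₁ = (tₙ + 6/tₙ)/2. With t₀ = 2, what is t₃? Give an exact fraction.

t₁ = (2 + 6/2)/2 = 5/2.
t₂ = (5/2 + 6/(5/2))/2 = 49/20.
t₃ = (49/20 + 6/(49/20))/2 = 4801/1960.

4801/1960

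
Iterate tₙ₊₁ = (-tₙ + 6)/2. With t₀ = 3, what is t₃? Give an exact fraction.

15/8

t₁ = (-3 + 6)/2 = 3/2.
t₂ = (-(3/2) + 6)/2 = 9/4.
t₃ = (-(9/4) + 6)/2 = 15/8.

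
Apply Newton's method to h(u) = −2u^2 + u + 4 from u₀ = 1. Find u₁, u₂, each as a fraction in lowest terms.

h'(u) = −4u + 1.
h(1) = 3, h'(1) = −3, so u₁ = 1 − 3/(−3) = 2.
h(2) = −2, h'(2) = −7, so u₂ = 2 − (−2)/(−7) = 12/7.

u₁ = 2, u₂ = 12/7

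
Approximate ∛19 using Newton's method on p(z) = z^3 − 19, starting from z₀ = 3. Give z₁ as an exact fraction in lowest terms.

p'(z) = 3z^2.
p(3) = 8, p'(3) = 27, so z₁ = 3 − 8/27 = 73/27.

73/27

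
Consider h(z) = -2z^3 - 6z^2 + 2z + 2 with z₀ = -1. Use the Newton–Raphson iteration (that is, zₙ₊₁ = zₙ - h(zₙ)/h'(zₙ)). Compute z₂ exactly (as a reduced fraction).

-6/13

h'(z) = -6z^2 - 12z + 2.
h(-1) = -4, h'(-1) = 8, so z₁ = (-1) - (-4)/8 = -1/2.
h(-1/2) = -1/4, h'(-1/2) = 13/2, so z₂ = (-1/2) - (-1/4)/(13/2) = -6/13.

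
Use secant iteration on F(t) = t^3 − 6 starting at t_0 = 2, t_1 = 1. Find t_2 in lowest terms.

12/7

F(2) = 2, F(1) = −5. t_2 = 1 − (−5)·(1 − 2)/((−5) − 2) = 12/7.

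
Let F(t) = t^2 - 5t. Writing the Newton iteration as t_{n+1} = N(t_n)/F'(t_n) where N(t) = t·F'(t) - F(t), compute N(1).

1

F'(t) = 2t - 5.
N(t) = t·F'(t) - F(t) = t·(2t - 5) - (t^2 - 5t) = t^2.
N(1) = 1.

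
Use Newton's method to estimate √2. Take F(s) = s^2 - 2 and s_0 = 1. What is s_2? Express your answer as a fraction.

F'(s) = 2s.
F(1) = -1, F'(1) = 2, so s_1 = 1 - (-1)/2 = 3/2.
F(3/2) = 1/4, F'(3/2) = 3, so s_2 = (3/2) - (1/4)/3 = 17/12.

17/12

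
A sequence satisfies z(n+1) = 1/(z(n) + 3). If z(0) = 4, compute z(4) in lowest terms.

z(1) = 1/(4 + 3) = 1/7.
z(2) = 1/(1/7 + 3) = 7/22.
z(3) = 1/(7/22 + 3) = 22/73.
z(4) = 1/(22/73 + 3) = 73/241.

73/241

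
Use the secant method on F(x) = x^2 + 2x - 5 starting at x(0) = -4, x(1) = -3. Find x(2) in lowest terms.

F(-4) = 3, F(-3) = -2. x(2) = (-3) - (-2)·((-3) - (-4))/((-2) - 3) = -17/5.

-17/5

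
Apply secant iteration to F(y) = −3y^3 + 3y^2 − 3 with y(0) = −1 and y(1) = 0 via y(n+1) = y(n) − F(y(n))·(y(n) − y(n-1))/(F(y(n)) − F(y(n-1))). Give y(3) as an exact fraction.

−4/3

F(−1) = 3, F(0) = −3. y(2) = 0 − (−3)·(0 − (−1))/((−3) − 3) = −1/2.
F(0) = −3, F(−1/2) = −15/8. y(3) = (−1/2) − (−15/8)·((−1/2) − 0)/((−15/8) − (−3)) = −4/3.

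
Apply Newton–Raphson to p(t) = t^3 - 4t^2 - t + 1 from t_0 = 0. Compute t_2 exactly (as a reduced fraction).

p'(t) = 3t^2 - 8t - 1.
p(0) = 1, p'(0) = -1, so t_1 = 0 - 1/(-1) = 1.
p(1) = -3, p'(1) = -6, so t_2 = 1 - (-3)/(-6) = 1/2.

1/2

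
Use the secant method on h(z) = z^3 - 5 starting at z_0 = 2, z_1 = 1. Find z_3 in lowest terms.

h(2) = 3, h(1) = -4. z_2 = 1 - (-4)·(1 - 2)/((-4) - 3) = 11/7.
h(1) = -4, h(11/7) = -384/343. z_3 = (11/7) - (-384/343)·((11/7) - 1)/((-384/343) - (-4)) = 443/247.

443/247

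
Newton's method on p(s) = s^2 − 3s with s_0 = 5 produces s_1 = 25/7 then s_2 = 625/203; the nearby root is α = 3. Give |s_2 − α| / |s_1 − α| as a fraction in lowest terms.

4/29

s_1 − α = 25/7 − 3 = 4/7, so |s_1 − α| = 4/7.
s_2 − α = 625/203 − 3 = 16/203, so |s_2 − α| = 16/203.
Ratio = (16/203) / (4/7) = 4/29.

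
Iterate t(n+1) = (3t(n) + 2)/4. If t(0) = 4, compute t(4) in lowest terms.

337/128

t(1) = (3·4 + 2)/4 = 7/2.
t(2) = (3·(7/2) + 2)/4 = 25/8.
t(3) = (3·(25/8) + 2)/4 = 91/32.
t(4) = (3·(91/32) + 2)/4 = 337/128.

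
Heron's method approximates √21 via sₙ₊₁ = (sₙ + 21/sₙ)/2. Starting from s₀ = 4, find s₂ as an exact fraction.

2713/592

s₁ = (4 + 21/4)/2 = 37/8.
s₂ = (37/8 + 21/(37/8))/2 = 2713/592.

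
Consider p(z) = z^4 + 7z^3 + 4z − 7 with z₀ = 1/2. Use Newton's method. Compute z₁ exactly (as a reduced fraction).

11/12

p'(z) = 4z^3 + 21z^2 + 4.
p(1/2) = −65/16, p'(1/2) = 39/4, so z₁ = (1/2) − (−65/16)/(39/4) = 11/12.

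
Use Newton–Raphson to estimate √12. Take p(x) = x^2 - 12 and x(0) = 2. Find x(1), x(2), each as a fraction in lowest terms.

x(1) = 4, x(2) = 7/2

p'(x) = 2x.
p(2) = -8, p'(2) = 4, so x(1) = 2 - (-8)/4 = 4.
p(4) = 4, p'(4) = 8, so x(2) = 4 - 4/8 = 7/2.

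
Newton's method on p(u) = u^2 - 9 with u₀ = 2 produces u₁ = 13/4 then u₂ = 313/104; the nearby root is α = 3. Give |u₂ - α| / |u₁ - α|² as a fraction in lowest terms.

2/13

u₁ - α = 13/4 - 3 = 1/4, so |u₁ - α| = 1/4.
u₂ - α = 313/104 - 3 = 1/104, so |u₂ - α| = 1/104.
|u₁ - α|² = 1/16.
Ratio = (1/104) / (1/16) = 2/13.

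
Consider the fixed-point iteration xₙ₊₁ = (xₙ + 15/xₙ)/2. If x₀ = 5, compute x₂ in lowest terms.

31/8

x₁ = (5 + 15/5)/2 = 4.
x₂ = (4 + 15/4)/2 = 31/8.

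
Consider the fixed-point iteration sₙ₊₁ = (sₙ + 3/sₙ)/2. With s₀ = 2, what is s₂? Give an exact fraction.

97/56

s₁ = (2 + 3/2)/2 = 7/4.
s₂ = (7/4 + 3/(7/4))/2 = 97/56.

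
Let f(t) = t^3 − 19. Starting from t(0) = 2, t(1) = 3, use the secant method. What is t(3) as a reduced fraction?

22441/8443

f(2) = −11, f(3) = 8. t(2) = 3 − 8·(3 − 2)/(8 − (−11)) = 49/19.
f(3) = 8, f(49/19) = −12672/6859. t(3) = (49/19) − (−12672/6859)·((49/19) − 3)/((−12672/6859) − 8) = 22441/8443.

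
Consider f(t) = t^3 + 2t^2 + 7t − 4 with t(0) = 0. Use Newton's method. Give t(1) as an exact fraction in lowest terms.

4/7

f'(t) = 3t^2 + 4t + 7.
f(0) = −4, f'(0) = 7, so t(1) = 0 − (−4)/7 = 4/7.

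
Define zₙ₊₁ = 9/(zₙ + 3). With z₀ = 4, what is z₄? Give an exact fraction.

z₁ = 9/(4 + 3) = 9/7.
z₂ = 9/(9/7 + 3) = 21/10.
z₃ = 9/(21/10 + 3) = 30/17.
z₄ = 9/(30/17 + 3) = 17/9.

17/9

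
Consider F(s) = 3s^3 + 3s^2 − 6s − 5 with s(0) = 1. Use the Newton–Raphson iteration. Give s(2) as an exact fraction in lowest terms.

F'(s) = 9s^2 + 6s − 6.
F(1) = −5, F'(1) = 9, so s(1) = 1 − (−5)/9 = 14/9.
F(14/9) = 1025/243, F'(14/9) = 226/9, so s(2) = (14/9) − (1025/243)/(226/9) = 8467/6102.

8467/6102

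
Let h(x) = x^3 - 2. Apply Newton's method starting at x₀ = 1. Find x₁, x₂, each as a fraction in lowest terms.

h'(x) = 3x^2.
h(1) = -1, h'(1) = 3, so x₁ = 1 - (-1)/3 = 4/3.
h(4/3) = 10/27, h'(4/3) = 16/3, so x₂ = (4/3) - (10/27)/(16/3) = 91/72.

x₁ = 4/3, x₂ = 91/72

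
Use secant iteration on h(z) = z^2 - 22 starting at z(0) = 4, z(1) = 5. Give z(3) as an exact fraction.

h(4) = -6, h(5) = 3. z(2) = 5 - 3·(5 - 4)/(3 - (-6)) = 14/3.
h(5) = 3, h(14/3) = -2/9. z(3) = (14/3) - (-2/9)·((14/3) - 5)/((-2/9) - 3) = 136/29.

136/29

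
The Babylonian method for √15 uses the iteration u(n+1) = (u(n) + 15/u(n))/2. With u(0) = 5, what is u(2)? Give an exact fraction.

u(1) = (5 + 15/5)/2 = 4.
u(2) = (4 + 15/4)/2 = 31/8.

31/8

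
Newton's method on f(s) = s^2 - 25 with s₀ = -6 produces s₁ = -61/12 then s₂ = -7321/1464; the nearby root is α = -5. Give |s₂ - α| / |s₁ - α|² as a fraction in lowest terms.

6/61

s₁ - α = -61/12 - (-5) = -61/12 + 5 = -1/12, so |s₁ - α| = 1/12.
s₂ - α = -7321/1464 - (-5) = -7321/1464 + 5 = -1/1464, so |s₂ - α| = 1/1464.
|s₁ - α|² = 1/144.
Ratio = (1/1464) / (1/144) = 6/61.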